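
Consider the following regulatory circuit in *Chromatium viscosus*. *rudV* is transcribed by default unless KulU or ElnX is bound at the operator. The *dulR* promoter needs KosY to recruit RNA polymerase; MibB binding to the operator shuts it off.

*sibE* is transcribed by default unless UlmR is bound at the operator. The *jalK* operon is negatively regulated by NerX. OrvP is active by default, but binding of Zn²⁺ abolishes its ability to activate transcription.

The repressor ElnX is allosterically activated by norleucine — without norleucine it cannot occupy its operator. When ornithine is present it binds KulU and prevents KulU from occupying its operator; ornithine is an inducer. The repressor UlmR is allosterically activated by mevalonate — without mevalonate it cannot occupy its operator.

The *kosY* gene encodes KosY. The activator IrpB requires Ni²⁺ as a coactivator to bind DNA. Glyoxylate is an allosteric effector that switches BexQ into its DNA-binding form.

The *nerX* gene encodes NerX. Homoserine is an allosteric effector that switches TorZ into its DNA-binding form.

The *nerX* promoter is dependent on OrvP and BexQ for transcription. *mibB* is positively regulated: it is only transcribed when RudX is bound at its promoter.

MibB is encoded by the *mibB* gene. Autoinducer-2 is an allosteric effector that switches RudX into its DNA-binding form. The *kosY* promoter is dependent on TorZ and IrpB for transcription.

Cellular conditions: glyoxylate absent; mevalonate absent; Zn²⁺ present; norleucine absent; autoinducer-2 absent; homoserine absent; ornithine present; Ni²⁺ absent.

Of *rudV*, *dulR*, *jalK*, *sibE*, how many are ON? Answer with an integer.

3

Ornithine is present, so KulU is inactive.
Norleucine is absent, so ElnX is inactive.
With no repressor bound, *rudV* is transcribed.
→ *rudV* is ON.
Autoinducer-2 is absent, so RudX is inactive.
Required activator RudX is absent, so *mibB* is not transcribed.
So MibB is not produced.
Homoserine is absent, so TorZ is inactive.
Ni²⁺ is absent, so IrpB is inactive.
Required activator TorZ is absent, so *kosY* is not transcribed.
So KosY is not produced.
Required activator KosY is absent, so *dulR* is not transcribed.
→ *dulR* is OFF.
Zn²⁺ is present, so OrvP is inactive.
Glyoxylate is absent, so BexQ is inactive.
Required activator OrvP is absent, so *nerX* is not transcribed.
So NerX is not produced.
With no repressor bound, *jalK* is transcribed.
→ *jalK* is ON.
Mevalonate is absent, so UlmR is inactive.
With no repressor bound, *sibE* is transcribed.
→ *sibE* is ON.
3 of the 4 genes are transcribed.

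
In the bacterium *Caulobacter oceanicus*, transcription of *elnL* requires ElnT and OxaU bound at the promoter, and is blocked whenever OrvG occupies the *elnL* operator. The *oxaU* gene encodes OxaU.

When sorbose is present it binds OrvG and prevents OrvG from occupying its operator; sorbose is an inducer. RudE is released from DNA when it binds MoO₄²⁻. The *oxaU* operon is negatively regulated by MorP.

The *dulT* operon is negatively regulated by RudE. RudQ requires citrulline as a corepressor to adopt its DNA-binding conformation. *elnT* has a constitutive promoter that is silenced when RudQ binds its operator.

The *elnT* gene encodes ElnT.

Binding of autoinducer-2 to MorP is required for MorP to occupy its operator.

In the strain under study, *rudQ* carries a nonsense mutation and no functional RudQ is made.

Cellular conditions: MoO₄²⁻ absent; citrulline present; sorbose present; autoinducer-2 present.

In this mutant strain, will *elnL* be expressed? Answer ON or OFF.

OFF

RudQ is non-functional in this strain, so it has no effect.
With no repressor bound, *elnT* is transcribed.
So ElnT is produced and active.
Sorbose is present, so OrvG is inactive.
Autoinducer-2 is present, so MorP is active.
With repressor MorP bound, *oxaU* is not transcribed.
So OxaU is not produced.
Required activator OxaU is absent, so *elnL* is not transcribed.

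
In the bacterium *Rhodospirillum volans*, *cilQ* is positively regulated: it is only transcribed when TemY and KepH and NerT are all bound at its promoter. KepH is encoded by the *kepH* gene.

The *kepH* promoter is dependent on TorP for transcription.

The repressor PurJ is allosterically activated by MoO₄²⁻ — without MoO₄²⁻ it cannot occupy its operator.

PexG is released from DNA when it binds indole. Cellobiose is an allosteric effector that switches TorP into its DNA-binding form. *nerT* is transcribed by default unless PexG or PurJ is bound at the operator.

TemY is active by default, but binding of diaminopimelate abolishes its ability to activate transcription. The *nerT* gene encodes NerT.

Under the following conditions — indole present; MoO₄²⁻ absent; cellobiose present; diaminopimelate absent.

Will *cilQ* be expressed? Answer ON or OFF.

ON

Diaminopimelate is absent, so TemY is active.
Cellobiose is present, so TorP is active.
No repressor is bound and TorP is active, so *kepH* is transcribed.
So KepH is produced and active.
Indole is present, so PexG is inactive.
MoO₄²⁻ is absent, so PurJ is inactive.
With no repressor bound, *nerT* is transcribed.
So NerT is produced and active.
No repressor is bound and TemY and KepH and NerT are active, so *cilQ* is transcribed.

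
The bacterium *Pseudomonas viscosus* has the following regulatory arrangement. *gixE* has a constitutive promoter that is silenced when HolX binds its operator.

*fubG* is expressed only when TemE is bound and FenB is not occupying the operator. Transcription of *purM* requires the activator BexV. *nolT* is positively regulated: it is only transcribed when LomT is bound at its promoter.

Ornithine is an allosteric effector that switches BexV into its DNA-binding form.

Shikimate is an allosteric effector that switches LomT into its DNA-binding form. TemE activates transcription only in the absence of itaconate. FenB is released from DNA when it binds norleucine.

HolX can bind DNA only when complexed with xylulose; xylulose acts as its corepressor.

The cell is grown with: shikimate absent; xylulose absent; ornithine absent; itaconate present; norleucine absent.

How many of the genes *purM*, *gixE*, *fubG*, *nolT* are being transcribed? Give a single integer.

Ornithine is absent, so BexV is inactive.
Required activator BexV is absent, so *purM* is not transcribed.
→ *purM* is OFF.
Xylulose is absent, so HolX is inactive.
With no repressor bound, *gixE* is transcribed.
→ *gixE* is ON.
Norleucine is absent, so FenB is active.
Itaconate is present, so TemE is inactive.
With repressor FenB bound, *fubG* is not transcribed.
→ *fubG* is OFF.
Shikimate is absent, so LomT is inactive.
Required activator LomT is absent, so *nolT* is not transcribed.
→ *nolT* is OFF.
1 of the 4 genes is transcribed.

1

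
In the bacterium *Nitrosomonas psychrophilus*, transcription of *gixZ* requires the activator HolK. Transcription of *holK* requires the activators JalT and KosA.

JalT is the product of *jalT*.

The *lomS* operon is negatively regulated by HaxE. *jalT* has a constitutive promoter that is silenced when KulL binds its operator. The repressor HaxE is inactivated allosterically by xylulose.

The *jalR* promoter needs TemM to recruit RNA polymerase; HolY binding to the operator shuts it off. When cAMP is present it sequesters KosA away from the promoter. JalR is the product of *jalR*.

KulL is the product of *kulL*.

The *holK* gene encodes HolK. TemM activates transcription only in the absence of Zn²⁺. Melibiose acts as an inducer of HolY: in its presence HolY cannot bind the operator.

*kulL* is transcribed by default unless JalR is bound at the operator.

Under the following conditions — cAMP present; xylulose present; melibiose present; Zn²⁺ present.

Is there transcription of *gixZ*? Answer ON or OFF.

Melibiose is present, so HolY is inactive.
Zn²⁺ is present, so TemM is inactive.
Required activator TemM is absent, so *jalR* is not transcribed.
So JalR is not produced.
With no repressor bound, *kulL* is transcribed.
So KulL is produced and active.
With repressor KulL bound, *jalT* is not transcribed.
So JalT is not produced.
cAMP is present, so KosA is inactive.
Required activator JalT is absent, so *holK* is not transcribed.
So HolK is not produced.
Required activator HolK is absent, so *gixZ* is not transcribed.

OFF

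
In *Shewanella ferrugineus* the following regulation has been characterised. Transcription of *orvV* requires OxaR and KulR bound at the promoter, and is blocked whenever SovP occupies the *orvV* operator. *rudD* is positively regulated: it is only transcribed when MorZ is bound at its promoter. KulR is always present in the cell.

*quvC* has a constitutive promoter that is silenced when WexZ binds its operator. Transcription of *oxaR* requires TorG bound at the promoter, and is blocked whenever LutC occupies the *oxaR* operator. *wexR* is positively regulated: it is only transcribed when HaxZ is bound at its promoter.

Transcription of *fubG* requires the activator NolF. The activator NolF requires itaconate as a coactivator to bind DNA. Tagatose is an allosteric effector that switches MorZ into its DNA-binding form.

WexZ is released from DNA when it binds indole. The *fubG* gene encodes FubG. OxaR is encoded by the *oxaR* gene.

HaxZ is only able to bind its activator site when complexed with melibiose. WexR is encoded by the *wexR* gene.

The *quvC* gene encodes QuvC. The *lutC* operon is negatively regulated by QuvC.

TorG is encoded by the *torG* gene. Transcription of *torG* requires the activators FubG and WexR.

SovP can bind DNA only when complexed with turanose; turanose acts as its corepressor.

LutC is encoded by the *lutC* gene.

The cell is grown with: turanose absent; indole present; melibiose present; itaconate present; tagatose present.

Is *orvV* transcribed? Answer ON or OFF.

ON

Indole is present, so WexZ is inactive.
With no repressor bound, *quvC* is transcribed.
So QuvC is produced and active.
With repressor QuvC bound, *lutC* is not transcribed.
So LutC is not produced.
Itaconate is present, so NolF is active.
No repressor is bound and NolF is active, so *fubG* is transcribed.
So FubG is produced and active.
Melibiose is present, so HaxZ is active.
No repressor is bound and HaxZ is active, so *wexR* is transcribed.
So WexR is produced and active.
No repressor is bound and FubG and WexR are active, so *torG* is transcribed.
So TorG is produced and active.
No repressor is bound and TorG is active, so *oxaR* is transcribed.
So OxaR is produced and active.
Turanose is absent, so SovP is inactive.
KulR is produced constitutively and is active.
No repressor is bound and OxaR and KulR are active, so *orvV* is transcribed.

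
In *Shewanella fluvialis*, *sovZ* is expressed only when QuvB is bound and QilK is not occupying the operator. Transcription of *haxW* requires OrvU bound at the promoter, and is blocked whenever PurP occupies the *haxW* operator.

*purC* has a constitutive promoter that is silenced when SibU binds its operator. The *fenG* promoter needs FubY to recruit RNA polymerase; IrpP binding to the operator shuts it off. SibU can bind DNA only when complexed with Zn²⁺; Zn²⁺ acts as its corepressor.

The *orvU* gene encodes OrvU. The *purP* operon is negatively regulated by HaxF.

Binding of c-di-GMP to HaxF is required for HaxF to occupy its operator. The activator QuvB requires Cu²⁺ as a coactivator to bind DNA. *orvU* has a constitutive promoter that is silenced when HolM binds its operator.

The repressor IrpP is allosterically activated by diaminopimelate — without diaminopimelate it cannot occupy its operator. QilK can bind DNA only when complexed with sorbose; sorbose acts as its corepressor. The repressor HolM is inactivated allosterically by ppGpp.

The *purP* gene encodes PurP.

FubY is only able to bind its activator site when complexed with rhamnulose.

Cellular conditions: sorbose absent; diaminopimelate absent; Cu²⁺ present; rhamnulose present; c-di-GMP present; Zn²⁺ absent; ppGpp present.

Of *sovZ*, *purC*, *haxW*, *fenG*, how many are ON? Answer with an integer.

Sorbose is absent, so QilK is inactive.
Cu²⁺ is present, so QuvB is active.
No repressor is bound and QuvB is active, so *sovZ* is transcribed.
→ *sovZ* is ON.
Zn²⁺ is absent, so SibU is inactive.
With no repressor bound, *purC* is transcribed.
→ *purC* is ON.
c-di-GMP is present, so HaxF is active.
With repressor HaxF bound, *purP* is not transcribed.
So PurP is not produced.
ppGpp is present, so HolM is inactive.
With no repressor bound, *orvU* is transcribed.
So OrvU is produced and active.
No repressor is bound and OrvU is active, so *haxW* is transcribed.
→ *haxW* is ON.
Diaminopimelate is absent, so IrpP is inactive.
Rhamnulose is present, so FubY is active.
No repressor is bound and FubY is active, so *fenG* is transcribed.
→ *fenG* is ON.
4 of the 4 genes are transcribed.

4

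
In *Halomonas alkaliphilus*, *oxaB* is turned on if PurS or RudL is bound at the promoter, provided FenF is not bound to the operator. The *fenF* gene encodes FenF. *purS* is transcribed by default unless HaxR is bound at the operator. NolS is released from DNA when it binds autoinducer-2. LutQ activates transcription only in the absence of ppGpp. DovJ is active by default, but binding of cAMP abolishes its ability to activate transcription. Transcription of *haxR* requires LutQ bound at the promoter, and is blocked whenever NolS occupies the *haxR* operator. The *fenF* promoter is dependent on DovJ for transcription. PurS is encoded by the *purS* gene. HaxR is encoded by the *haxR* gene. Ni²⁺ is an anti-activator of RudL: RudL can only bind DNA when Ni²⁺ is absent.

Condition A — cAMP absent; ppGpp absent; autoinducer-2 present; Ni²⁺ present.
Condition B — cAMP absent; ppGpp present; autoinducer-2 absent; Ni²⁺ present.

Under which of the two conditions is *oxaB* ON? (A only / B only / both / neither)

Condition A:
cAMP is absent, so DovJ is active.
No repressor is bound and DovJ is active, so *fenF* is transcribed.
So FenF is produced and active.
ppGpp is absent, so LutQ is active.
Autoinducer-2 is present, so NolS is inactive.
No repressor is bound and LutQ is active, so *haxR* is transcribed.
So HaxR is produced and active.
With repressor HaxR bound, *purS* is not transcribed.
So PurS is not produced.
Ni²⁺ is present, so RudL is inactive.
With repressor FenF bound, *oxaB* is not transcribed.
→ *oxaB* is OFF in A.
Condition B:
cAMP is absent, so DovJ is active.
No repressor is bound and DovJ is active, so *fenF* is transcribed.
So FenF is produced and active.
ppGpp is present, so LutQ is inactive.
Autoinducer-2 is absent, so NolS is active.
With repressor NolS bound, *haxR* is not transcribed.
So HaxR is not produced.
With no repressor bound, *purS* is transcribed.
So PurS is produced and active.
Ni²⁺ is present, so RudL is inactive.
With repressor FenF bound, *oxaB* is not transcribed.
→ *oxaB* is OFF in B.

neither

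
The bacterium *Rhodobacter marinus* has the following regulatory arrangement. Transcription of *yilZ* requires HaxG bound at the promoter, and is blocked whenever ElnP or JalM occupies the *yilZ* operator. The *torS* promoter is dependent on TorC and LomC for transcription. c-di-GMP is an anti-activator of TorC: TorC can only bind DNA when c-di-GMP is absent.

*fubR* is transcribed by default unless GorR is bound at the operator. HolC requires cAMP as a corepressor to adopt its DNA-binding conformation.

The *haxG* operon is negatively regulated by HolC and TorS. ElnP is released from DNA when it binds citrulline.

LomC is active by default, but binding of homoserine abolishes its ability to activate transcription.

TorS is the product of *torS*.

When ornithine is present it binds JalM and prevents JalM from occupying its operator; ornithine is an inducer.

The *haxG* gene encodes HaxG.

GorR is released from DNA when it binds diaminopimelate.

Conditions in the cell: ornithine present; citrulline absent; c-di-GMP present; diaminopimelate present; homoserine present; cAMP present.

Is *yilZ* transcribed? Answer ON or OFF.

OFF

cAMP is present, so HolC is active.
c-di-GMP is present, so TorC is inactive.
Homoserine is present, so LomC is inactive.
Required activator TorC is absent, so *torS* is not transcribed.
So TorS is not produced.
With repressor HolC bound, *haxG* is not transcribed.
So HaxG is not produced.
Citrulline is absent, so ElnP is active.
Ornithine is present, so JalM is inactive.
With repressor ElnP bound, *yilZ* is not transcribed.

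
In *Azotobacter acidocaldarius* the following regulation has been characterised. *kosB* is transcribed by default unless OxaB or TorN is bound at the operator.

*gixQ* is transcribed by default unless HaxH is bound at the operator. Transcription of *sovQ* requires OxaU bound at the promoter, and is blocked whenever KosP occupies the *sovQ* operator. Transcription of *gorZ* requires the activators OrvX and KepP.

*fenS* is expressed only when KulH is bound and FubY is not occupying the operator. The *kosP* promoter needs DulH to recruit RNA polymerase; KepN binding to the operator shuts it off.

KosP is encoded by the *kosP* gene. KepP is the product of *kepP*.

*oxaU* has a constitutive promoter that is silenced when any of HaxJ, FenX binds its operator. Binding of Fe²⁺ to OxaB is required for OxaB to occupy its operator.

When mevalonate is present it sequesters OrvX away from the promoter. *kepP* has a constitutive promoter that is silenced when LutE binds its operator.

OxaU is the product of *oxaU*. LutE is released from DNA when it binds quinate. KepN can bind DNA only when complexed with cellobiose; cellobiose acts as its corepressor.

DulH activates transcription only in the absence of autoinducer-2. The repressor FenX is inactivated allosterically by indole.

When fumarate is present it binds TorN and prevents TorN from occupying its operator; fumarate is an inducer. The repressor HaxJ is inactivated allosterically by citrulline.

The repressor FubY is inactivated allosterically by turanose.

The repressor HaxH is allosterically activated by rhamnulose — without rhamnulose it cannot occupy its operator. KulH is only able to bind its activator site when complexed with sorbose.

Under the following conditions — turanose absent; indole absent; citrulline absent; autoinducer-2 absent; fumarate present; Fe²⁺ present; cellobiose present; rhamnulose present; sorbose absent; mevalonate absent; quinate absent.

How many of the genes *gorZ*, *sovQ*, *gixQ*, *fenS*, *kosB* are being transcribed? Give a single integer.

0

Mevalonate is absent, so OrvX is active.
Quinate is absent, so LutE is active.
With repressor LutE bound, *kepP* is not transcribed.
So KepP is not produced.
Required activator KepP is absent, so *gorZ* is not transcribed.
→ *gorZ* is OFF.
Cellobiose is present, so KepN is active.
Autoinducer-2 is absent, so DulH is active.
With repressor KepN bound, *kosP* is not transcribed.
So KosP is not produced.
Citrulline is absent, so HaxJ is active.
Indole is absent, so FenX is active.
With repressor HaxJ bound, *oxaU* is not transcribed.
So OxaU is not produced.
Required activator OxaU is absent, so *sovQ* is not transcribed.
→ *sovQ* is OFF.
Rhamnulose is present, so HaxH is active.
With repressor HaxH bound, *gixQ* is not transcribed.
→ *gixQ* is OFF.
Turanose is absent, so FubY is active.
Sorbose is absent, so KulH is inactive.
With repressor FubY bound, *fenS* is not transcribed.
→ *fenS* is OFF.
Fe²⁺ is present, so OxaB is active.
Fumarate is present, so TorN is inactive.
With repressor OxaB bound, *kosB* is not transcribed.
→ *kosB* is OFF.
0 of the 5 genes are transcribed.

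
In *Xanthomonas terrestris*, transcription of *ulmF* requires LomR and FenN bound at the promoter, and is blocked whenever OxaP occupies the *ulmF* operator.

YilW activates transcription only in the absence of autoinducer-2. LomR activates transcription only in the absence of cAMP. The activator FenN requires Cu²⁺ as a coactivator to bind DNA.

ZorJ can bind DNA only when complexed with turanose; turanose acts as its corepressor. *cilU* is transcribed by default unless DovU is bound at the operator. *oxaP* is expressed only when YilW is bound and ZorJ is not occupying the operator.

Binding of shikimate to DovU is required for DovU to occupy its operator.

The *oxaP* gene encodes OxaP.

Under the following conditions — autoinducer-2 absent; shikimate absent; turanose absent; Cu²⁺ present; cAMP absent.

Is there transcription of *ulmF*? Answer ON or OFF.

OFF

cAMP is absent, so LomR is active.
Cu²⁺ is present, so FenN is active.
Autoinducer-2 is absent, so YilW is active.
Turanose is absent, so ZorJ is inactive.
No repressor is bound and YilW is active, so *oxaP* is transcribed.
So OxaP is produced and active.
With repressor OxaP bound, *ulmF* is not transcribed.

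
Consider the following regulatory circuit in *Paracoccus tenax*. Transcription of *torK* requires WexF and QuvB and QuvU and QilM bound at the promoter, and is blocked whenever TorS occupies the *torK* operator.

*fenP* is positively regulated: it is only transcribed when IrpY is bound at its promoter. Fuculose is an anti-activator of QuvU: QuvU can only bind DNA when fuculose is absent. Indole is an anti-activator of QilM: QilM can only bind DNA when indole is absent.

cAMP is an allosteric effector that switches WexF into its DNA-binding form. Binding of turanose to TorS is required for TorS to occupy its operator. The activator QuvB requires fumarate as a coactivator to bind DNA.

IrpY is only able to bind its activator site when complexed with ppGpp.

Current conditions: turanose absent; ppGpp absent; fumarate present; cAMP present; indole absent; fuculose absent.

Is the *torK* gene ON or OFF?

cAMP is present, so WexF is active.
Turanose is absent, so TorS is inactive.
Fumarate is present, so QuvB is active.
Fuculose is absent, so QuvU is active.
Indole is absent, so QilM is active.
No repressor is bound and WexF and QuvB and QuvU and QilM are active, so *torK* is transcribed.

ON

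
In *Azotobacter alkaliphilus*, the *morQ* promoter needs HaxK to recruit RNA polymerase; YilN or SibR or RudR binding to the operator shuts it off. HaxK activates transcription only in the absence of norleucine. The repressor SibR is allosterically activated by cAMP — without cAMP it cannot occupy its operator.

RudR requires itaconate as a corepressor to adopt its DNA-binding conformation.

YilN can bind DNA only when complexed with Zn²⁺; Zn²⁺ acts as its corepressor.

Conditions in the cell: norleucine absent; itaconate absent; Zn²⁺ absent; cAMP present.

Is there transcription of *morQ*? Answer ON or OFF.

OFF

Zn²⁺ is absent, so YilN is inactive.
Norleucine is absent, so HaxK is active.
cAMP is present, so SibR is active.
Itaconate is absent, so RudR is inactive.
With repressor SibR bound, *morQ* is not transcribed.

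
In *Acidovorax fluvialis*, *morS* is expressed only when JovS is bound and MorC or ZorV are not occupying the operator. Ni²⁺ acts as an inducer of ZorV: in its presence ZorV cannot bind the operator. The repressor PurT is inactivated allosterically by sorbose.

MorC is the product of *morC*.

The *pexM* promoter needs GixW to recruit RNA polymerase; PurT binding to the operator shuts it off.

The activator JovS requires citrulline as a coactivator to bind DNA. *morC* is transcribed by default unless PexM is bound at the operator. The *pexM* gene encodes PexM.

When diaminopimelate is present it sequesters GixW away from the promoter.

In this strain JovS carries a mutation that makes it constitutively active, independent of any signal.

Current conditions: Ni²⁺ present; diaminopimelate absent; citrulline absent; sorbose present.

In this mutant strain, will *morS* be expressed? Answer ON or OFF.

JovS is constitutively active in this strain.
Sorbose is present, so PurT is inactive.
Diaminopimelate is absent, so GixW is active.
No repressor is bound and GixW is active, so *pexM* is transcribed.
So PexM is produced and active.
With repressor PexM bound, *morC* is not transcribed.
So MorC is not produced.
Ni²⁺ is present, so ZorV is inactive.
No repressor is bound and JovS is active, so *morS* is transcribed.

ON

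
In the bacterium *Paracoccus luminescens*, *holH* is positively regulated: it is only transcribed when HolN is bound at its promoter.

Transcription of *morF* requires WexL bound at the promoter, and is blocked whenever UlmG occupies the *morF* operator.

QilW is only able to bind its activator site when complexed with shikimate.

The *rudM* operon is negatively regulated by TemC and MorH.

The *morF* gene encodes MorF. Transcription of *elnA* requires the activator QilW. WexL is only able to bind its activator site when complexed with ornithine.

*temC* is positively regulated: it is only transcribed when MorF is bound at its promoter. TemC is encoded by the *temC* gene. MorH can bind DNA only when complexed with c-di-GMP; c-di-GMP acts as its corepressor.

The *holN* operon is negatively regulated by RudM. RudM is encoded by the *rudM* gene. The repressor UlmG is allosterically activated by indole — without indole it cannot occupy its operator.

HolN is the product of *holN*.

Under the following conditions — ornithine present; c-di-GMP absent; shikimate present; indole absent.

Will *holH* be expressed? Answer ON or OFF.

ON

Ornithine is present, so WexL is active.
Indole is absent, so UlmG is inactive.
No repressor is bound and WexL is active, so *morF* is transcribed.
So MorF is produced and active.
No repressor is bound and MorF is active, so *temC* is transcribed.
So TemC is produced and active.
c-di-GMP is absent, so MorH is inactive.
With repressor TemC bound, *rudM* is not transcribed.
So RudM is not produced.
With no repressor bound, *holN* is transcribed.
So HolN is produced and active.
No repressor is bound and HolN is active, so *holH* is transcribed.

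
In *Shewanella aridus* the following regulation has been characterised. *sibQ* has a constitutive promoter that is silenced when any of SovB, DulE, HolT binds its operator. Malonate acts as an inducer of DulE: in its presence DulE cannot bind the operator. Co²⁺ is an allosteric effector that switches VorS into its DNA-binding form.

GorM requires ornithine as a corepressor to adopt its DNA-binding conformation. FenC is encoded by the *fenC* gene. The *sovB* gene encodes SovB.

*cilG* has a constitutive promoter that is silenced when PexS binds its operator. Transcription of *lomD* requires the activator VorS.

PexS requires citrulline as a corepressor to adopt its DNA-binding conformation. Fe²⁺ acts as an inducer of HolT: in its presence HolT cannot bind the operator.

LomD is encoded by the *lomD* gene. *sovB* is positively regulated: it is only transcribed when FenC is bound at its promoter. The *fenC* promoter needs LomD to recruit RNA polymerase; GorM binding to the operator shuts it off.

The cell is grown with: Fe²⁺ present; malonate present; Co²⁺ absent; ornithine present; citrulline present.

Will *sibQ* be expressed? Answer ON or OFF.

ON

Ornithine is present, so GorM is active.
Co²⁺ is absent, so VorS is inactive.
Required activator VorS is absent, so *lomD* is not transcribed.
So LomD is not produced.
With repressor GorM bound, *fenC* is not transcribed.
So FenC is not produced.
Required activator FenC is absent, so *sovB* is not transcribed.
So SovB is not produced.
Malonate is present, so DulE is inactive.
Fe²⁺ is present, so HolT is inactive.
With no repressor bound, *sibQ* is transcribed.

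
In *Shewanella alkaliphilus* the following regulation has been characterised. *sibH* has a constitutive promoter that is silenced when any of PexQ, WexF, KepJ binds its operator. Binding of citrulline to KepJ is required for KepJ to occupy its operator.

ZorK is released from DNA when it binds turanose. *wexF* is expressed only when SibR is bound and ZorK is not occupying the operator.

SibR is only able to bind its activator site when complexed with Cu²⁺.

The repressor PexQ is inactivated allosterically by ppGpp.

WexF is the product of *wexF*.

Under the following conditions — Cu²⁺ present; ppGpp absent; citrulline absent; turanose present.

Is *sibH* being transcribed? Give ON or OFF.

OFF

ppGpp is absent, so PexQ is active.
Cu²⁺ is present, so SibR is active.
Turanose is present, so ZorK is inactive.
No repressor is bound and SibR is active, so *wexF* is transcribed.
So WexF is produced and active.
Citrulline is absent, so KepJ is inactive.
With repressor PexQ bound, *sibH* is not transcribed.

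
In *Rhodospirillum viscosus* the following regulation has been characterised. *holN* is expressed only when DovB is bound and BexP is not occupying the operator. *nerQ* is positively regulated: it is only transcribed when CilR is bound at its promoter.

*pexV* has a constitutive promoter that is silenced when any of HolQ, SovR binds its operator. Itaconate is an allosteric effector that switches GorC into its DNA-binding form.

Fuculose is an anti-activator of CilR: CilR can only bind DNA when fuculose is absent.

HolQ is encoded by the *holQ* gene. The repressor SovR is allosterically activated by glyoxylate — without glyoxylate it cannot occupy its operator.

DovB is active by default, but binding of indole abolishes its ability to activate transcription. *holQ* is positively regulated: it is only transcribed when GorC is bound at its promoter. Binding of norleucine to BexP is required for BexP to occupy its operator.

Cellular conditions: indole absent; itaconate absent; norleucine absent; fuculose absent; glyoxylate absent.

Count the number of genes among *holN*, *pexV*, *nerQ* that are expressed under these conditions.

Indole is absent, so DovB is active.
Norleucine is absent, so BexP is inactive.
No repressor is bound and DovB is active, so *holN* is transcribed.
→ *holN* is ON.
Itaconate is absent, so GorC is inactive.
Required activator GorC is absent, so *holQ* is not transcribed.
So HolQ is not produced.
Glyoxylate is absent, so SovR is inactive.
With no repressor bound, *pexV* is transcribed.
→ *pexV* is ON.
Fuculose is absent, so CilR is active.
No repressor is bound and CilR is active, so *nerQ* is transcribed.
→ *nerQ* is ON.
3 of the 3 genes are transcribed.

3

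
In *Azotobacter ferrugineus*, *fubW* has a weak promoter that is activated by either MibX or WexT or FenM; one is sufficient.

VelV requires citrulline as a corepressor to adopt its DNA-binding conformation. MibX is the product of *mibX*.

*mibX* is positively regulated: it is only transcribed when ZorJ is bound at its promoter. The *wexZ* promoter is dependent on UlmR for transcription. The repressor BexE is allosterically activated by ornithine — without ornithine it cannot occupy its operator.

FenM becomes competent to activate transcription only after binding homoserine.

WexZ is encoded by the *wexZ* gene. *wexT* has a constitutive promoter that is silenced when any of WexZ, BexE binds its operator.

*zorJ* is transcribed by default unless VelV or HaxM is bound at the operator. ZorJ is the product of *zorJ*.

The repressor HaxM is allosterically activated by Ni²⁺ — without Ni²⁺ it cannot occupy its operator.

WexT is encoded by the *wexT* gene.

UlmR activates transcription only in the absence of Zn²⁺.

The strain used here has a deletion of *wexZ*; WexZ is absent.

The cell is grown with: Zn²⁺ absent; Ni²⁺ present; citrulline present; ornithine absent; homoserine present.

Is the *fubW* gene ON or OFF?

ON

Citrulline is present, so VelV is active.
Ni²⁺ is present, so HaxM is active.
With repressor VelV bound, *zorJ* is not transcribed.
So ZorJ is not produced.
Required activator ZorJ is absent, so *mibX* is not transcribed.
So MibX is not produced.
WexZ is non-functional in this strain, so it has no effect.
Ornithine is absent, so BexE is inactive.
With no repressor bound, *wexT* is transcribed.
So WexT is produced and active.
Homoserine is present, so FenM is active.
Activator WexT is present, so *fubW* is transcribed.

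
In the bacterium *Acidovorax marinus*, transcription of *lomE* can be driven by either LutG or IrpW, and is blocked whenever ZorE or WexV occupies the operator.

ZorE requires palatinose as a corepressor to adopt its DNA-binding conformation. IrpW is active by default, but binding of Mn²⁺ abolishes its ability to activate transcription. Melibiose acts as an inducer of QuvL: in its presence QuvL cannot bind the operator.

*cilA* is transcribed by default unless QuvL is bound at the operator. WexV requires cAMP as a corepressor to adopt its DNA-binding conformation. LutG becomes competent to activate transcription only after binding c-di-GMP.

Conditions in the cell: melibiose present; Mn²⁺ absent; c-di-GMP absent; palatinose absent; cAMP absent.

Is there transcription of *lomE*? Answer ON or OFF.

c-di-GMP is absent, so LutG is inactive.
Palatinose is absent, so ZorE is inactive.
Mn²⁺ is absent, so IrpW is active.
cAMP is absent, so WexV is inactive.
Activator IrpW is present, so *lomE* is transcribed.

ON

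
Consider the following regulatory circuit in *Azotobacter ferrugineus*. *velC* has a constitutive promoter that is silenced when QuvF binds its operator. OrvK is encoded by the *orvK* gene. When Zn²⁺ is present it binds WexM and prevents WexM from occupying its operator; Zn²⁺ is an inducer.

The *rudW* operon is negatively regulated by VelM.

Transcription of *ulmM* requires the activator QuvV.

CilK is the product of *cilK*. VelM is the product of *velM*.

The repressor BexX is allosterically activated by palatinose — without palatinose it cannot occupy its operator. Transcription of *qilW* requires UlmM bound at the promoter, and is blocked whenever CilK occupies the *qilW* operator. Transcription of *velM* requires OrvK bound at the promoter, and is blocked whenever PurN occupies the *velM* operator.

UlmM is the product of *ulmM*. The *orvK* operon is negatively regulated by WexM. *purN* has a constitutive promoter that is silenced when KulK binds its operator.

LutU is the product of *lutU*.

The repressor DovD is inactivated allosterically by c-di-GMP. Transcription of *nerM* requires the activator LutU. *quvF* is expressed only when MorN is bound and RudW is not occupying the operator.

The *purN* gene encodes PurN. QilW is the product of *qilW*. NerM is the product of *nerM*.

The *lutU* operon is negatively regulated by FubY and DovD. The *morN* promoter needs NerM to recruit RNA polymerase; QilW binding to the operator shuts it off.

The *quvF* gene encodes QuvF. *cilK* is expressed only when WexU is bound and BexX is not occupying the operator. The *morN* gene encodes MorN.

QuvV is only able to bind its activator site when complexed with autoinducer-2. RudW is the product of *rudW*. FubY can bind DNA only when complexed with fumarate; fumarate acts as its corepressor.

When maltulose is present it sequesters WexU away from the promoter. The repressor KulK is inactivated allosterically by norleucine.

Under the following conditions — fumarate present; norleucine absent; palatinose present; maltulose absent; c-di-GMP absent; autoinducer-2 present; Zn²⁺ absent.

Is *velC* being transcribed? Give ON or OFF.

Norleucine is absent, so KulK is active.
With repressor KulK bound, *purN* is not transcribed.
So PurN is not produced.
Zn²⁺ is absent, so WexM is active.
With repressor WexM bound, *orvK* is not transcribed.
So OrvK is not produced.
Required activator OrvK is absent, so *velM* is not transcribed.
So VelM is not produced.
With no repressor bound, *rudW* is transcribed.
So RudW is produced and active.
Fumarate is present, so FubY is active.
c-di-GMP is absent, so DovD is active.
With repressor FubY bound, *lutU* is not transcribed.
So LutU is not produced.
Required activator LutU is absent, so *nerM* is not transcribed.
So NerM is not produced.
Maltulose is absent, so WexU is active.
Palatinose is present, so BexX is active.
With repressor BexX bound, *cilK* is not transcribed.
So CilK is not produced.
Autoinducer-2 is present, so QuvV is active.
No repressor is bound and QuvV is active, so *ulmM* is transcribed.
So UlmM is produced and active.
No repressor is bound and UlmM is active, so *qilW* is transcribed.
So QilW is produced and active.
With repressor QilW bound, *morN* is not transcribed.
So MorN is not produced.
With repressor RudW bound, *quvF* is not transcribed.
So QuvF is not produced.
With no repressor bound, *velC* is transcribed.

ON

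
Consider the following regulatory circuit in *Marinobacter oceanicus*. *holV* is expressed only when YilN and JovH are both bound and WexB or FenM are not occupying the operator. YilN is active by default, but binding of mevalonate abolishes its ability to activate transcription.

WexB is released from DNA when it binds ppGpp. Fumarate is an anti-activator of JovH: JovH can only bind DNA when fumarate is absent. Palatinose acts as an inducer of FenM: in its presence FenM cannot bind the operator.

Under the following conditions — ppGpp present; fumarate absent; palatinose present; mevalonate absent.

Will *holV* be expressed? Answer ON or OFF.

ppGpp is present, so WexB is inactive.
Mevalonate is absent, so YilN is active.
Palatinose is present, so FenM is inactive.
Fumarate is absent, so JovH is active.
No repressor is bound and YilN and JovH are active, so *holV* is transcribed.

ON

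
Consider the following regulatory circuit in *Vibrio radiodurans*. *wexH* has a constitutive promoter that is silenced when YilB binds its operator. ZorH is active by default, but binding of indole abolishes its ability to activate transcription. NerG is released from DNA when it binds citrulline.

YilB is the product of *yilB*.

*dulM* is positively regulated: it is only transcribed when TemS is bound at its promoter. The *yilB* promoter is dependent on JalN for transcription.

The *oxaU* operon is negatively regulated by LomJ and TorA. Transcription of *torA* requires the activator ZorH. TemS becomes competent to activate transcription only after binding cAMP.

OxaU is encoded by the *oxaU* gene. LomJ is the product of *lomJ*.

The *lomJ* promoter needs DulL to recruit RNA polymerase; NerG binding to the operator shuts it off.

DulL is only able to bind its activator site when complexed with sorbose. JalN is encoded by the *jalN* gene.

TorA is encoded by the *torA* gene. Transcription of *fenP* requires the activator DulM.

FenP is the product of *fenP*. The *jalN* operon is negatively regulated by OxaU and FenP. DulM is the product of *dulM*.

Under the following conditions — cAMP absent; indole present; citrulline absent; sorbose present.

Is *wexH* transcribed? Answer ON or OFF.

ON

Citrulline is absent, so NerG is active.
Sorbose is present, so DulL is active.
With repressor NerG bound, *lomJ* is not transcribed.
So LomJ is not produced.
Indole is present, so ZorH is inactive.
Required activator ZorH is absent, so *torA* is not transcribed.
So TorA is not produced.
With no repressor bound, *oxaU* is transcribed.
So OxaU is produced and active.
cAMP is absent, so TemS is inactive.
Required activator TemS is absent, so *dulM* is not transcribed.
So DulM is not produced.
Required activator DulM is absent, so *fenP* is not transcribed.
So FenP is not produced.
With repressor OxaU bound, *jalN* is not transcribed.
So JalN is not produced.
Required activator JalN is absent, so *yilB* is not transcribed.
So YilB is not produced.
With no repressor bound, *wexH* is transcribed.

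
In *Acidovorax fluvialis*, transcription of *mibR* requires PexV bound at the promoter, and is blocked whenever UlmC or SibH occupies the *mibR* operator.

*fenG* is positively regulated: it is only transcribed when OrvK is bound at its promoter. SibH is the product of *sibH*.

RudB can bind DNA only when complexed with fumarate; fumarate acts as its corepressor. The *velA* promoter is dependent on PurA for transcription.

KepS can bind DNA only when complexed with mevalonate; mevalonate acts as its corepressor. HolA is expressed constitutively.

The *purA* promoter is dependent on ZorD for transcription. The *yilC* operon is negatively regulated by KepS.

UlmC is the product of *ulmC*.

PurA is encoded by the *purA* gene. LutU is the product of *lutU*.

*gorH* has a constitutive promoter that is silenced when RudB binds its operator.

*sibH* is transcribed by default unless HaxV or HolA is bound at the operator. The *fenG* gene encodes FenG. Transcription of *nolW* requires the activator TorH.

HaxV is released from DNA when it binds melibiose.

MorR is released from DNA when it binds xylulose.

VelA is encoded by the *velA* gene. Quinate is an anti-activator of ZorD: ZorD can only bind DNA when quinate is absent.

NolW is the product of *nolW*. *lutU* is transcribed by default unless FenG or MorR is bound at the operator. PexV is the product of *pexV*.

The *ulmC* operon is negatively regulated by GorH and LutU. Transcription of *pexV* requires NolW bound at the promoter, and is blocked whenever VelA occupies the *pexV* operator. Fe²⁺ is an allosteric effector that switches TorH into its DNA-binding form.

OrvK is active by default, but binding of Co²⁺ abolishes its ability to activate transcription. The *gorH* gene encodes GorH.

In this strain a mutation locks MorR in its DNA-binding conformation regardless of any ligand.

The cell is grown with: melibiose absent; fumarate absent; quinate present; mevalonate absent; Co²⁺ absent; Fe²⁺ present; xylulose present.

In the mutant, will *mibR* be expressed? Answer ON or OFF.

ON

Fe²⁺ is present, so TorH is active.
No repressor is bound and TorH is active, so *nolW* is transcribed.
So NolW is produced and active.
Quinate is present, so ZorD is inactive.
Required activator ZorD is absent, so *purA* is not transcribed.
So PurA is not produced.
Required activator PurA is absent, so *velA* is not transcribed.
So VelA is not produced.
No repressor is bound and NolW is active, so *pexV* is transcribed.
So PexV is produced and active.
Fumarate is absent, so RudB is inactive.
With no repressor bound, *gorH* is transcribed.
So GorH is produced and active.
Co²⁺ is absent, so OrvK is active.
No repressor is bound and OrvK is active, so *fenG* is transcribed.
So FenG is produced and active.
MorR is constitutively active in this strain.
With repressor FenG bound, *lutU* is not transcribed.
So LutU is not produced.
With repressor GorH bound, *ulmC* is not transcribed.
So UlmC is not produced.
Melibiose is absent, so HaxV is active.
HolA is produced constitutively and is active.
With repressor HaxV bound, *sibH* is not transcribed.
So SibH is not produced.
No repressor is bound and PexV is active, so *mibR* is transcribed.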